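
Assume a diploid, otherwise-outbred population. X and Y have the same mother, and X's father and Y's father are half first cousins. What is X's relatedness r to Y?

Wright's path rule: contributions from independent ancestry routes add.
X and Y are related in two ways: half-sibs through their shared mother (r = 1/4) and half second cousins through their fathers (r = 1/64).
r = 1/4 + 1/64 = 17/64 = 0.265625.

0.265625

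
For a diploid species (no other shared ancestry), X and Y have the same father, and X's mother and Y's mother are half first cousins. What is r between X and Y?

With two independent routes of shared ancestry, r is the sum of the two contributions.
X and Y are related in two ways: half-sibs through their shared father (r = 1/4) and half second cousins through their mothers (r = 1/64).
r = 1/4 + 1/64 = 17/64 = 0.265625.

0.265625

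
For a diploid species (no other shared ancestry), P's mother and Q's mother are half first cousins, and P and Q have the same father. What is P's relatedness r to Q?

0.265625

Independent pedigree routes through distinct common ancestors add.
P and Q are related in two ways: half second cousins through their mothers (r = 1/64) and half-sibs through their shared father (r = 1/4).
r = 1/64 + 1/4 = 0.265625.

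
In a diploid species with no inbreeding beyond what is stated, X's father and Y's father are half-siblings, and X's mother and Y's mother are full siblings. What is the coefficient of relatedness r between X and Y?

Relatedness sums over independent paths through distinct common ancestors.
X and Y are related in two ways: half first cousins through their fathers (r = 1/16) and first cousins through their mothers (r = 1/8).
r = 1/16 + 1/8 = 0.1875.

0.1875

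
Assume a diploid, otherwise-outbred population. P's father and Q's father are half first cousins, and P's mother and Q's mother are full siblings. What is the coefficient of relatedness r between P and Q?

Relatedness sums over independent paths through distinct common ancestors.
P and Q are related in two ways: half second cousins through their fathers (r = 1/64) and first cousins through their mothers (r = 1/8).
r = 1/64 + 1/8 = 9/64 = 0.140625.

0.140625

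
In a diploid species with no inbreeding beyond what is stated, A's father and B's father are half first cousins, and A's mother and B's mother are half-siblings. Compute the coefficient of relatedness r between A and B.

0.078125

With two independent routes of shared ancestry, r is the sum of the two contributions.
A and B are related in two ways: half second cousins through their fathers (r = 1/64) and half first cousins through their mothers (r = 1/16).
r = 1/64 + 1/16 = 5/64 = 0.078125.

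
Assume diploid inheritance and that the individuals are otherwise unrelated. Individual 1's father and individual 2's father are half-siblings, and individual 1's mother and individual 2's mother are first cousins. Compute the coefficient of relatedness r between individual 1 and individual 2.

With two independent routes of shared ancestry, r is the sum of the two contributions.
Individual 1 and individual 2 are related in two ways: half first cousins through their fathers (r = 1/16) and second cousins through their mothers (r = 1/32).
r = 1/16 + 1/32 = 3/32 = 0.09375.

0.09375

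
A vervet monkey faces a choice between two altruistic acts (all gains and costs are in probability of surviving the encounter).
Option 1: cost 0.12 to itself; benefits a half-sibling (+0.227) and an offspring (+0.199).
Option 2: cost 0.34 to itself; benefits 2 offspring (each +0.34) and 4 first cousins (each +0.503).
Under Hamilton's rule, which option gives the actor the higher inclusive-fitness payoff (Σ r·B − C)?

Option 2

Option 1: r to a half-sibling = 0.25.
Option 1: r to an offspring = 0.5.
Option 1: Σ r·B − C = (1·0.25·0.227 + 1·0.5·0.199) − 0.12 = 0.03625.
Option 2: r to an offspring = 0.5.
Option 2: r to a first cousin = 0.125.
Option 2: Σ r·B − C = (2·0.5·0.34 + 4·0.125·0.503) − 0.34 = 0.2515.
Option 2 has the higher net inclusive-fitness payoff.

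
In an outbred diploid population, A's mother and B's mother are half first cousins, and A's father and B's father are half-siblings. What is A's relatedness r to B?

0.078125

Relatedness sums over independent paths through distinct common ancestors.
A and B are related in two ways: half second cousins through their mothers (r = 1/64) and half first cousins through their fathers (r = 1/16).
r = 1/64 + 1/16 = 5/64 = 0.078125.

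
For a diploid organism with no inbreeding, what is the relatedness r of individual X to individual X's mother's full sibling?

Each parent–offspring link contributes a factor of 1/2, and independent paths through distinct common ancestors add.
Full aunt/uncle↔niece/nephew: two paths of length 3 through the shared grandparent pair: r = 2·(1/2)^3 = 1/4.

0.25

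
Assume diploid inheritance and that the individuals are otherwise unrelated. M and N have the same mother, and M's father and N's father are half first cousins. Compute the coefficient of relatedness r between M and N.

0.265625

With two independent routes of shared ancestry, r is the sum of the two contributions.
M and N are related in two ways: half-sibs through their shared mother (r = 1/4) and half second cousins through their fathers (r = 1/64).
r = 1/4 + 1/64 = 17/64 = 0.265625.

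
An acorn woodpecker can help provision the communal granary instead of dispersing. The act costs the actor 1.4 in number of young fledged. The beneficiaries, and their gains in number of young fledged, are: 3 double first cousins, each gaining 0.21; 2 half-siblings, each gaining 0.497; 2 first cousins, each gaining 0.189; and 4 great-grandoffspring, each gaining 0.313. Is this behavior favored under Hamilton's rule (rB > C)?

No

Hamilton's rule: the trait is favored when the sum of r·B over every recipient exceeds the actor's cost C.
r to a double first cousin = 1/4 (double first cousins share both grandparent pairs — four paths of length 4: r = 4·(1/2)^4 = 1/4).
r to a half-sibling = 0.25 (half-sibs share one parent — one path of length 2: r = (1/2)^2 = 1/4).
r to a first cousin = 0.125 (first cousins share one grandparent pair — two paths of length 4: r = 2·(1/2)^4 = 1/8).
r to a great-grandoffspring = 0.125 (three parent–offspring links: r = (1/2)^3 = 1/8).
Summing one r·B term per recipient: 3·0.25·0.21 + 2·0.25·0.497 + 2·0.125·0.189 + 4·0.125·0.313 = 0.60975.
0.60975 < 1.4: the indirect benefit is less than the cost.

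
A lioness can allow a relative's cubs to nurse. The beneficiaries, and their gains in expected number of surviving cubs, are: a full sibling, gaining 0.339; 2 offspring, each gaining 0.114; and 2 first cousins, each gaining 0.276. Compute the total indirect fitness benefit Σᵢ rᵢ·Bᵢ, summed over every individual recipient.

r to a full sibling = 1/2 (full sibs share both parents — two paths of length 2: r = 2·(1/2)^2 = 1/2).
r to an offspring = 0.5 (one parent–offspring link: r = (1/2)^1 = 1/2).
r to a first cousin = 0.125 (first cousins share one grandparent pair — two paths of length 4: r = 2·(1/2)^4 = 1/8).
Summing one r·B term per recipient: 1·0.5·0.339 + 2·0.5·0.114 + 2·0.125·0.276 = 0.3525.

0.3525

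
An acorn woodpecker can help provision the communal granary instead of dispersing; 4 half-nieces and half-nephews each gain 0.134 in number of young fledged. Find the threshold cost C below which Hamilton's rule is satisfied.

0.067

r to a half-niece or half-nephew = 0.125 (half-aunt/uncle↔niece/nephew: one path of length 3: r = (1/2)^3 = 1/8).
Hamilton's rule: n·r·B > C, so the trait is favored while C < n·r·B = 4·0.125·0.134 = 0.067.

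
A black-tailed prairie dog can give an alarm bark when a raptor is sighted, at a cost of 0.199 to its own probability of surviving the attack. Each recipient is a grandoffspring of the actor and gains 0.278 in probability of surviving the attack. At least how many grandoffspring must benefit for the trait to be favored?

3

r to a grandoffspring = 0.25 (two parent–offspring links: r = (1/2)^2 = 1/4).
Hamilton's rule: n·r·B > C  ⇒  n > C/(r·B) = 0.199/(0.25·0.278) = 2.863.
The smallest integer exceeding 2.863 is 3.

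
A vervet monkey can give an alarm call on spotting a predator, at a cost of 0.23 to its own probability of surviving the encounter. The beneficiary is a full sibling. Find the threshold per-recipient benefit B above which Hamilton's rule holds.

r to a full sibling = 1/2 (full sibs share both parents — two paths of length 2: r = 2·(1/2)^2 = 1/2).
Hamilton's rule with n recipients of equal r: n·r·B > C, so B > C/(n·r) = 0.23/(1·0.5) = 0.46.

0.46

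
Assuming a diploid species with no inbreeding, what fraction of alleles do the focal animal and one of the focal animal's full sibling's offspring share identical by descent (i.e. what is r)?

0.25

Each parent–offspring link contributes a factor of 1/2, and independent paths through distinct common ancestors add.
Full aunt/uncle↔niece/nephew: two paths of length 3 through the shared grandparent pair: r = 2·(1/2)^3 = 1/4.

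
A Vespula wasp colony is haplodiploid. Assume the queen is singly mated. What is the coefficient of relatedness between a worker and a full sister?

0.75

Haplodiploid full sisters inherit their father's entire haploid genome identically (contributing 1/2) and on average half of their mother's contribution (1/2 · 1/2 = 1/4); r = 1/2 + 1/4 = 3/4.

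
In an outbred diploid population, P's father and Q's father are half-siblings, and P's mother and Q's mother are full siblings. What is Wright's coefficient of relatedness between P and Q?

Relatedness sums over independent paths through distinct common ancestors.
P and Q are related in two ways: half first cousins through their fathers (r = 1/16) and first cousins through their mothers (r = 1/8).
r = 1/16 + 1/8 = 0.1875.

0.1875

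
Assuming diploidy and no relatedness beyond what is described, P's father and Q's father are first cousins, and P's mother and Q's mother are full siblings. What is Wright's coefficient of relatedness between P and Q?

0.15625

Relatedness sums over independent paths through distinct common ancestors.
P and Q are related in two ways: second cousins through their fathers (r = 1/32) and first cousins through their mothers (r = 1/8).
r = 1/32 + 1/8 = 5/32 = 0.15625.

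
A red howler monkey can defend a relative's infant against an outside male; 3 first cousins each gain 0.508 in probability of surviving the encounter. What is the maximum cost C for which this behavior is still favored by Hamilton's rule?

r to a first cousin = 0.125 (first cousins share one grandparent pair — two paths of length 4: r = 2·(1/2)^4 = 1/8).
Hamilton's rule: n·r·B > C, so the trait is favored while C < n·r·B = 3·0.125·0.508 = 0.1905.

0.1905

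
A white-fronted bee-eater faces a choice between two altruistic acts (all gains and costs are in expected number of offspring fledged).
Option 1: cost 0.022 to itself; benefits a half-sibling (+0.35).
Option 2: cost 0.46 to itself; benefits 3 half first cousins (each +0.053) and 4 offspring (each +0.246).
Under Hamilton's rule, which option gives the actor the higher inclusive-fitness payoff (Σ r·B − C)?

Option 1

Option 1: r to a half-sibling = 0.25.
Option 1: Σ r·B − C = (1·0.25·0.35) − 0.022 = 0.0655.
Option 2: r to a half first cousin = 0.0625.
Option 2: r to an offspring = 0.5.
Option 2: Σ r·B − C = (3·0.0625·0.053 + 4·0.5·0.246) − 0.46 = 0.0419375.
Option 1 has the higher net inclusive-fitness payoff.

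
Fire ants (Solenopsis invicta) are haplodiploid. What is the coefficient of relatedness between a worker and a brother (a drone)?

0.25

Her haploid brother carries none of their father's genes and a random half of their mother's genome; that half matches the maternal half of her own genome with probability 1/2: r = 1/2 · 1/2 = 1/4.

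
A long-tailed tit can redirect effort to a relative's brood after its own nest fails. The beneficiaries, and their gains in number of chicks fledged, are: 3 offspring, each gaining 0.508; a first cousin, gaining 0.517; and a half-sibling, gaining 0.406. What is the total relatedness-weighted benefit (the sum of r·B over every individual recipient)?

r to an offspring = 0.5 (one parent–offspring link: r = (1/2)^1 = 1/2).
r to a first cousin = 1/8 (first cousins share one grandparent pair — two paths of length 4: r = 2·(1/2)^4 = 1/8).
r to a half-sibling = 0.25 (half-sibs share one parent — one path of length 2: r = (1/2)^2 = 1/4).
Summing one r·B term per recipient: 3·0.5·0.508 + 1·0.125·0.517 + 1·0.25·0.406 = 0.928125.

0.928125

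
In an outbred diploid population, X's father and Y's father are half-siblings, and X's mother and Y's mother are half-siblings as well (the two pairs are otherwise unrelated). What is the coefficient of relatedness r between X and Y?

Wright's path rule: contributions from independent ancestry routes add.
X and Y are related in two ways: half first cousins through their fathers (r = 1/16) and half first cousins through their mothers (r = 1/16).
r = 1/16 + 1/16 = 0.125.

0.125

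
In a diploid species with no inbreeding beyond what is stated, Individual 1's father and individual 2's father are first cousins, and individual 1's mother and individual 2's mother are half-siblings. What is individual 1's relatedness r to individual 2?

0.09375

With two independent routes of shared ancestry, r is the sum of the two contributions.
Individual 1 and individual 2 are related in two ways: second cousins through their fathers (r = 1/32) and half first cousins through their mothers (r = 1/16).
r = 1/32 + 1/16 = 0.09375.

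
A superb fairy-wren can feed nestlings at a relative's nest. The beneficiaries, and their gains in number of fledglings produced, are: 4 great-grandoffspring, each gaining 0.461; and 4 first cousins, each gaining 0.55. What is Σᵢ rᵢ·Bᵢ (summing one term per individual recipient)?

0.5055

r to a great-grandoffspring = 1/8 (three parent–offspring links: r = (1/2)^3 = 1/8).
r to a first cousin = 0.125 (first cousins share one grandparent pair — two paths of length 4: r = 2·(1/2)^4 = 1/8).
Summing one r·B term per recipient: 4·0.125·0.461 + 4·0.125·0.55 = 0.5055.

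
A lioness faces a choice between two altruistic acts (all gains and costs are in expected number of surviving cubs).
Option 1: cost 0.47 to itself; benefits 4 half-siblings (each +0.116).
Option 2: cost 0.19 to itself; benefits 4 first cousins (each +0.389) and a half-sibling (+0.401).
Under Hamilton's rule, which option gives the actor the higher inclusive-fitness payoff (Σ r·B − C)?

Option 2

Option 1: r to a half-sibling = 0.25.
Option 1: Σ r·B − C = (4·0.25·0.116) − 0.47 = -0.354.
Option 2: r to a first cousin = 0.125.
Option 2: r to a half-sibling = 0.25.
Option 2: Σ r·B − C = (4·0.125·0.389 + 1·0.25·0.401) − 0.19 = 0.10475.
Option 2 has the higher net inclusive-fitness payoff.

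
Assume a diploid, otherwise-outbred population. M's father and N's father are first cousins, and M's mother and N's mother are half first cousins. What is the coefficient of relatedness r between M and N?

Independent pedigree routes through distinct common ancestors add.
M and N are related in two ways: second cousins through their fathers (r = 1/32) and half second cousins through their mothers (r = 1/64).
r = 1/32 + 1/64 = 0.046875.

0.046875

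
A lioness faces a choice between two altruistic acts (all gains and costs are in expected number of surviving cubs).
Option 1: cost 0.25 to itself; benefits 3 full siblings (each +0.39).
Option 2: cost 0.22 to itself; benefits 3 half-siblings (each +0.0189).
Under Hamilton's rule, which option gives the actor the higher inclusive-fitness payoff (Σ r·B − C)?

Option 1

Option 1: r to a full sibling = 0.5.
Option 1: Σ r·B − C = (3·0.5·0.39) − 0.25 = 0.335.
Option 2: r to a half-sibling = 0.25.
Option 2: Σ r·B − C = (3·0.25·0.0189) − 0.22 = -0.205825.
Option 1 has the higher net inclusive-fitness payoff.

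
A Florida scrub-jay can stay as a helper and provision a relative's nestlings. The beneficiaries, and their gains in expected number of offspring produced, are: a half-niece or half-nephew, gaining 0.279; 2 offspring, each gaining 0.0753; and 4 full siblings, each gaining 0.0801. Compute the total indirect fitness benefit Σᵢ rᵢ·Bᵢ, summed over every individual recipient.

r to a half-niece or half-nephew = 0.125 (half-aunt/uncle↔niece/nephew: one path of length 3: r = (1/2)^3 = 1/8).
r to an offspring = 1/2 (one parent–offspring link: r = (1/2)^1 = 1/2).
r to a full sibling = 1/2 (full sibs share both parents — two paths of length 2: r = 2·(1/2)^2 = 1/2).
Summing one r·B term per recipient: 1·0.125·0.279 + 2·0.5·0.0753 + 4·0.5·0.0801 = 0.270375.

0.270375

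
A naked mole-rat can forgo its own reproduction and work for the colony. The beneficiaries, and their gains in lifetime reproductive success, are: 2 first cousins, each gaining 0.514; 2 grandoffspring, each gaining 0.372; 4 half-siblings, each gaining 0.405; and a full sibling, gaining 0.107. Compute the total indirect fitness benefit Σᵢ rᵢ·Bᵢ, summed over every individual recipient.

0.773

r to a first cousin = 0.125 (first cousins share one grandparent pair — two paths of length 4: r = 2·(1/2)^4 = 1/8).
r to a grandoffspring = 1/4 (two parent–offspring links: r = (1/2)^2 = 1/4).
r to a half-sibling = 1/4 (half-sibs share one parent — one path of length 2: r = (1/2)^2 = 1/4).
r to a full sibling = 1/2 (full sibs share both parents — two paths of length 2: r = 2·(1/2)^2 = 1/2).
Summing one r·B term per recipient: 2·0.125·0.514 + 2·0.25·0.372 + 4·0.25·0.405 + 1·0.5·0.107 = 0.773.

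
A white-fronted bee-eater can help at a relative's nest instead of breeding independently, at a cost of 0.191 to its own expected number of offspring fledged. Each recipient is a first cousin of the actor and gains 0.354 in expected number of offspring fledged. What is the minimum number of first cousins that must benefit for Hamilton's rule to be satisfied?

r to a first cousin = 0.125 (first cousins share one grandparent pair — two paths of length 4: r = 2·(1/2)^4 = 1/8).
Hamilton's rule: n·r·B > C  ⇒  n > C/(r·B) = 0.191/(0.125·0.354) = 4.316.
The smallest integer exceeding 4.316 is 5.

5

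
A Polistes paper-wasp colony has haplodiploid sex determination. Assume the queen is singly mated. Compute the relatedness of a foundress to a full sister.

0.75

Haplodiploid full sisters inherit their father's entire haploid genome identically (contributing 1/2) and on average half of their mother's contribution (1/2 · 1/2 = 1/4); r = 1/2 + 1/4 = 3/4.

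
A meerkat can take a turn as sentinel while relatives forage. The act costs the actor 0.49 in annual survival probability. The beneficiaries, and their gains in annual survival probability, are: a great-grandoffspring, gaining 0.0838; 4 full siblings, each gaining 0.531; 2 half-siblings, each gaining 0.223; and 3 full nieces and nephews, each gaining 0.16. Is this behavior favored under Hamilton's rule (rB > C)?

Yes

Hamilton's rule: the trait is favored when the sum of r·B over every recipient exceeds the actor's cost C.
r to a great-grandoffspring = 1/8 (three parent–offspring links: r = (1/2)^3 = 1/8).
r to a full sibling = 1/2 (full sibs share both parents — two paths of length 2: r = 2·(1/2)^2 = 1/2).
r to a half-sibling = 1/4 (half-sibs share one parent — one path of length 2: r = (1/2)^2 = 1/4).
r to a full niece or nephew = 0.25 (full aunt/uncle↔niece/nephew: two paths of length 3 through the shared grandparent pair: r = 2·(1/2)^3 = 1/4).
Summing one r·B term per recipient: 1·0.125·0.0838 + 4·0.5·0.531 + 2·0.25·0.223 + 3·0.25·0.16 = 1.303975.
1.303975 > 0.49: the indirect benefit exceeds the cost.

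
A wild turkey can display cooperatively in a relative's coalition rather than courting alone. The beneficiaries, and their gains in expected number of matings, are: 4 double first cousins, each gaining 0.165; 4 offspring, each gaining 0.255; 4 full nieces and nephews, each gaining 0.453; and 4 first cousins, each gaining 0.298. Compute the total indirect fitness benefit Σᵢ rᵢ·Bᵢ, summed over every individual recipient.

1.277

r to a double first cousin = 1/4 (double first cousins share both grandparent pairs — four paths of length 4: r = 4·(1/2)^4 = 1/4).
r to an offspring = 0.5 (one parent–offspring link: r = (1/2)^1 = 1/2).
r to a full niece or nephew = 0.25 (full aunt/uncle↔niece/nephew: two paths of length 3 through the shared grandparent pair: r = 2·(1/2)^3 = 1/4).
r to a first cousin = 1/8 (first cousins share one grandparent pair — two paths of length 4: r = 2·(1/2)^4 = 1/8).
Summing one r·B term per recipient: 4·0.25·0.165 + 4·0.5·0.255 + 4·0.25·0.453 + 4·0.125·0.298 = 1.277.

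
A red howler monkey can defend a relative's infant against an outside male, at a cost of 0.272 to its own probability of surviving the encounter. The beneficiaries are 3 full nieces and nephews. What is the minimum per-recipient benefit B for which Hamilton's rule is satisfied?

0.3627

r to a full niece or nephew = 1/4 (full aunt/uncle↔niece/nephew: two paths of length 3 through the shared grandparent pair: r = 2·(1/2)^3 = 1/4).
Hamilton's rule with n recipients of equal r: n·r·B > C, so B > C/(n·r) = 0.272/(3·0.25) = 0.3627.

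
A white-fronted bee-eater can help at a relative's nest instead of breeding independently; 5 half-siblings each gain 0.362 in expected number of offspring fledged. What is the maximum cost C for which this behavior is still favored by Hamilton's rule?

0.4525

r to a half-sibling = 0.25 (half-sibs share one parent — one path of length 2: r = (1/2)^2 = 1/4).
Hamilton's rule: n·r·B > C, so the trait is favored while C < n·r·B = 5·0.25·0.362 = 0.4525.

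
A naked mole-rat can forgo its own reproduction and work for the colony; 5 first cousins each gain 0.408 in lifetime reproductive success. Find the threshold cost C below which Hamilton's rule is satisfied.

0.255

r to a first cousin = 1/8 (first cousins share one grandparent pair — two paths of length 4: r = 2·(1/2)^4 = 1/8).
Hamilton's rule: n·r·B > C, so the trait is favored while C < n·r·B = 5·0.125·0.408 = 0.255.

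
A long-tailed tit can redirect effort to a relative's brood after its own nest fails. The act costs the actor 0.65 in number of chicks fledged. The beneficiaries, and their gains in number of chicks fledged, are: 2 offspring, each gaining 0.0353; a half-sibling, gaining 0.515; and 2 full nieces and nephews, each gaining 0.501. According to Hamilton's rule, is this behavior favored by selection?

Hamilton's rule: the trait is favored when the sum of r·B over every recipient exceeds the actor's cost C.
r to an offspring = 0.5 (one parent–offspring link: r = (1/2)^1 = 1/2).
r to a half-sibling = 1/4 (half-sibs share one parent — one path of length 2: r = (1/2)^2 = 1/4).
r to a full niece or nephew = 0.25 (full aunt/uncle↔niece/nephew: two paths of length 3 through the shared grandparent pair: r = 2·(1/2)^3 = 1/4).
Summing one r·B term per recipient: 2·0.5·0.0353 + 1·0.25·0.515 + 2·0.25·0.501 = 0.41455.
0.41455 < 0.65: the indirect benefit is less than the cost.

No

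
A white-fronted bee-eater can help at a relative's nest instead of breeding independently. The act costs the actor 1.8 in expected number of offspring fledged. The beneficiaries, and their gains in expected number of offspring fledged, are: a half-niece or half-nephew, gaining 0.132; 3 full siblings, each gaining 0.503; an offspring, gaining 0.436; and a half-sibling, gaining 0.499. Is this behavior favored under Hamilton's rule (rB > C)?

No

Hamilton's rule: the trait is favored when the sum of r·B over every recipient exceeds the actor's cost C.
r to a half-niece or half-nephew = 1/8 (half-aunt/uncle↔niece/nephew: one path of length 3: r = (1/2)^3 = 1/8).
r to a full sibling = 1/2 (full sibs share both parents — two paths of length 2: r = 2·(1/2)^2 = 1/2).
r to an offspring = 1/2 (one parent–offspring link: r = (1/2)^1 = 1/2).
r to a half-sibling = 0.25 (half-sibs share one parent — one path of length 2: r = (1/2)^2 = 1/4).
Summing one r·B term per recipient: 1·0.125·0.132 + 3·0.5·0.503 + 1·0.5·0.436 + 1·0.25·0.499 = 1.11375.
1.11375 < 1.8: the indirect benefit is less than the cost.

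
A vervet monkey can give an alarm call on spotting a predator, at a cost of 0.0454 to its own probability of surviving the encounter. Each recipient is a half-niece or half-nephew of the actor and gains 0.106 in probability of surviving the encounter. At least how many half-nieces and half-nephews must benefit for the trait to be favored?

r to a half-niece or half-nephew = 1/8 (half-aunt/uncle↔niece/nephew: one path of length 3: r = (1/2)^3 = 1/8).
Hamilton's rule: n·r·B > C  ⇒  n > C/(r·B) = 0.0454/(0.125·0.106) = 3.426.
The smallest integer exceeding 3.426 is 4.

4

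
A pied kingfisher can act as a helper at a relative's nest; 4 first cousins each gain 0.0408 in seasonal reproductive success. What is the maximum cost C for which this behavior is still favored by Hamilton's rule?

r to a first cousin = 1/8 (first cousins share one grandparent pair — two paths of length 4: r = 2·(1/2)^4 = 1/8).
Hamilton's rule: n·r·B > C, so the trait is favored while C < n·r·B = 4·0.125·0.0408 = 0.0204.

0.0204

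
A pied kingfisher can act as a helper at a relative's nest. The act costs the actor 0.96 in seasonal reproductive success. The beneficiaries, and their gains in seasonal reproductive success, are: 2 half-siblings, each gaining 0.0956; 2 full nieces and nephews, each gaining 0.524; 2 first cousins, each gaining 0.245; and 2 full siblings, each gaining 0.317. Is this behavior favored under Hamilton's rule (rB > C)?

No

Hamilton's rule: the trait is favored when the sum of r·B over every recipient exceeds the actor's cost C.
r to a half-sibling = 1/4 (half-sibs share one parent — one path of length 2: r = (1/2)^2 = 1/4).
r to a full niece or nephew = 0.25 (full aunt/uncle↔niece/nephew: two paths of length 3 through the shared grandparent pair: r = 2·(1/2)^3 = 1/4).
r to a first cousin = 0.125 (first cousins share one grandparent pair — two paths of length 4: r = 2·(1/2)^4 = 1/8).
r to a full sibling = 1/2 (full sibs share both parents — two paths of length 2: r = 2·(1/2)^2 = 1/2).
Summing one r·B term per recipient: 2·0.25·0.0956 + 2·0.25·0.524 + 2·0.125·0.245 + 2·0.5·0.317 = 0.68805.
0.68805 < 0.96: the indirect benefit is less than the cost.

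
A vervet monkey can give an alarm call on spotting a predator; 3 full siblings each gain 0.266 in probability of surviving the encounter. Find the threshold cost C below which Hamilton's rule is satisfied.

0.399

r to a full sibling = 1/2 (full sibs share both parents — two paths of length 2: r = 2·(1/2)^2 = 1/2).
Hamilton's rule: n·r·B > C, so the trait is favored while C < n·r·B = 3·0.5·0.266 = 0.399.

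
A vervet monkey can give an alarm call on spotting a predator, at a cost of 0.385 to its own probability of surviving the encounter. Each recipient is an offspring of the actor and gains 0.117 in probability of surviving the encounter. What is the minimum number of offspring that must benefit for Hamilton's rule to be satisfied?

r to an offspring = 0.5 (one parent–offspring link: r = (1/2)^1 = 1/2).
Hamilton's rule: n·r·B > C  ⇒  n > C/(r·B) = 0.385/(0.5·0.117) = 6.581.
The smallest integer exceeding 6.581 is 7.

7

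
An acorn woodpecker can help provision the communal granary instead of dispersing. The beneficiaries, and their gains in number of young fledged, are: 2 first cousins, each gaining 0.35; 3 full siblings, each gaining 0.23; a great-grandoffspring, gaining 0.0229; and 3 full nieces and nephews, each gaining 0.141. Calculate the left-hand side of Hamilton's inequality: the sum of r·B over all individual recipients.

0.5411125

r to a first cousin = 1/8 (first cousins share one grandparent pair — two paths of length 4: r = 2·(1/2)^4 = 1/8).
r to a full sibling = 0.5 (full sibs share both parents — two paths of length 2: r = 2·(1/2)^2 = 1/2).
r to a great-grandoffspring = 1/8 (three parent–offspring links: r = (1/2)^3 = 1/8).
r to a full niece or nephew = 1/4 (full aunt/uncle↔niece/nephew: two paths of length 3 through the shared grandparent pair: r = 2·(1/2)^3 = 1/4).
Summing one r·B term per recipient: 2·0.125·0.35 + 3·0.5·0.23 + 1·0.125·0.0229 + 3·0.25·0.141 = 0.5411125.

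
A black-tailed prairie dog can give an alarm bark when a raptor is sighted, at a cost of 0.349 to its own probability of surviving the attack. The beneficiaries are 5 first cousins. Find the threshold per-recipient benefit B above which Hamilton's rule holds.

0.5584

r to a first cousin = 1/8 (first cousins share one grandparent pair — two paths of length 4: r = 2·(1/2)^4 = 1/8).
Hamilton's rule with n recipients of equal r: n·r·B > C, so B > C/(n·r) = 0.349/(5·0.125) = 0.5584.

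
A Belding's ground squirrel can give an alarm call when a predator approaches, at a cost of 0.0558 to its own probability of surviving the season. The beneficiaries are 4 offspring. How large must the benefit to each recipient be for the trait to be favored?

r to an offspring = 0.5 (one parent–offspring link: r = (1/2)^1 = 1/2).
Hamilton's rule with n recipients of equal r: n·r·B > C, so B > C/(n·r) = 0.0558/(4·0.5) = 0.0279.

0.0279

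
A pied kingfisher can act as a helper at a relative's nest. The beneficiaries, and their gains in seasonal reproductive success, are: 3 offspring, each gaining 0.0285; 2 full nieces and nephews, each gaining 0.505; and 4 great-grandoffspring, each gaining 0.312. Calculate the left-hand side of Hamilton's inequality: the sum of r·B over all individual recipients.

r to an offspring = 1/2 (one parent–offspring link: r = (1/2)^1 = 1/2).
r to a full niece or nephew = 1/4 (full aunt/uncle↔niece/nephew: two paths of length 3 through the shared grandparent pair: r = 2·(1/2)^3 = 1/4).
r to a great-grandoffspring = 0.125 (three parent–offspring links: r = (1/2)^3 = 1/8).
Summing one r·B term per recipient: 3·0.5·0.0285 + 2·0.25·0.505 + 4·0.125·0.312 = 0.45125.

0.45125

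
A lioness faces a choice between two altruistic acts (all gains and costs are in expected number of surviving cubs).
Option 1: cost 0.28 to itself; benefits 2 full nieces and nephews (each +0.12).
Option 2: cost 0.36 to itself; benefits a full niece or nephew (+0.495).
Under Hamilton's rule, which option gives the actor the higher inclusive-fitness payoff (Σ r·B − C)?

Option 1: r to a full niece or nephew = 0.25.
Option 1: Σ r·B − C = (2·0.25·0.12) − 0.28 = -0.22.
Option 2: r to a full niece or nephew = 0.25.
Option 2: Σ r·B − C = (1·0.25·0.495) − 0.36 = -0.23625.
Option 1 has the higher net inclusive-fitness payoff.

Option 1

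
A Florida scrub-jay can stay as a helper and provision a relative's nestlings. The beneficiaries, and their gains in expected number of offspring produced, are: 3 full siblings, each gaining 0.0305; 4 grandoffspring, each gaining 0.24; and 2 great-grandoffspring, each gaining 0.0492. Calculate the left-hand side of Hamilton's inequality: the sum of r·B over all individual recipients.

r to a full sibling = 0.5 (full sibs share both parents — two paths of length 2: r = 2·(1/2)^2 = 1/2).
r to a grandoffspring = 1/4 (two parent–offspring links: r = (1/2)^2 = 1/4).
r to a great-grandoffspring = 1/8 (three parent–offspring links: r = (1/2)^3 = 1/8).
Summing one r·B term per recipient: 3·0.5·0.0305 + 4·0.25·0.24 + 2·0.125·0.0492 = 0.29805.

0.29805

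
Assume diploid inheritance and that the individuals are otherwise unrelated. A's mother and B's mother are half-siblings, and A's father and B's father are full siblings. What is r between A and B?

0.1875

Wright's path rule: contributions from independent ancestry routes add.
A and B are related in two ways: half first cousins through their mothers (r = 1/16) and first cousins through their fathers (r = 1/8).
r = 1/16 + 1/8 = 0.1875.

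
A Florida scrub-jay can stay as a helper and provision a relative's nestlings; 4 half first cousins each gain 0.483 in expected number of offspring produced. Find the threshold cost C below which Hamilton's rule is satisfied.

r to a half first cousin = 0.0625 (half first cousins share one grandparent — one path of length 4: r = (1/2)^4 = 1/16).
Hamilton's rule: n·r·B > C, so the trait is favored while C < n·r·B = 4·0.0625·0.483 = 0.12075.

0.12075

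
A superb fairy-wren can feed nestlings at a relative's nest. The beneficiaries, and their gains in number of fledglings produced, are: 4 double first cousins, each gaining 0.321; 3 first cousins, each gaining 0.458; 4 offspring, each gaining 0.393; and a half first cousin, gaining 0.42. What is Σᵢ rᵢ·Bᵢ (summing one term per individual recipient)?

1.305

r to a double first cousin = 1/4 (double first cousins share both grandparent pairs — four paths of length 4: r = 4·(1/2)^4 = 1/4).
r to a first cousin = 0.125 (first cousins share one grandparent pair — two paths of length 4: r = 2·(1/2)^4 = 1/8).
r to an offspring = 1/2 (one parent–offspring link: r = (1/2)^1 = 1/2).
r to a half first cousin = 0.0625 (half first cousins share one grandparent — one path of length 4: r = (1/2)^4 = 1/16).
Summing one r·B term per recipient: 4·0.25·0.321 + 3·0.125·0.458 + 4·0.5·0.393 + 1·0.0625·0.42 = 1.305.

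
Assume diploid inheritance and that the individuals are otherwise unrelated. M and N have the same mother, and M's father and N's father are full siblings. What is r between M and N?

Wright's path rule: contributions from independent ancestry routes add.
M and N are related in two ways: half-sibs through their shared mother (r = 1/4) and first cousins through their fathers (r = 1/8).
r = 1/4 + 1/8 = 3/8 = 0.375.

0.375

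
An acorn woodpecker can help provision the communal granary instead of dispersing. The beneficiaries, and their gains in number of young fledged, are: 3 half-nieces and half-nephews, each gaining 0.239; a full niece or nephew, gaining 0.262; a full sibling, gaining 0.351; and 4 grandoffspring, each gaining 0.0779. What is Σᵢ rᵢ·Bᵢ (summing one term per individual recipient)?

r to a half-niece or half-nephew = 0.125 (half-aunt/uncle↔niece/nephew: one path of length 3: r = (1/2)^3 = 1/8).
r to a full niece or nephew = 0.25 (full aunt/uncle↔niece/nephew: two paths of length 3 through the shared grandparent pair: r = 2·(1/2)^3 = 1/4).
r to a full sibling = 0.5 (full sibs share both parents — two paths of length 2: r = 2·(1/2)^2 = 1/2).
r to a grandoffspring = 1/4 (two parent–offspring links: r = (1/2)^2 = 1/4).
Summing one r·B term per recipient: 3·0.125·0.239 + 1·0.25·0.262 + 1·0.5·0.351 + 4·0.25·0.0779 = 0.408525.

0.408525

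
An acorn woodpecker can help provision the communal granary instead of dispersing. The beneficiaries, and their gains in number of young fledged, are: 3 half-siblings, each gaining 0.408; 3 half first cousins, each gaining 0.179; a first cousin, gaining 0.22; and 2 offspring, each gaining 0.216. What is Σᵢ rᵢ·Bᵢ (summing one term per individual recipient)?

r to a half-sibling = 0.25 (half-sibs share one parent — one path of length 2: r = (1/2)^2 = 1/4).
r to a half first cousin = 0.0625 (half first cousins share one grandparent — one path of length 4: r = (1/2)^4 = 1/16).
r to a first cousin = 0.125 (first cousins share one grandparent pair — two paths of length 4: r = 2·(1/2)^4 = 1/8).
r to an offspring = 1/2 (one parent–offspring link: r = (1/2)^1 = 1/2).
Summing one r·B term per recipient: 3·0.25·0.408 + 3·0.0625·0.179 + 1·0.125·0.22 + 2·0.5·0.216 = 0.5830625.

0.5830625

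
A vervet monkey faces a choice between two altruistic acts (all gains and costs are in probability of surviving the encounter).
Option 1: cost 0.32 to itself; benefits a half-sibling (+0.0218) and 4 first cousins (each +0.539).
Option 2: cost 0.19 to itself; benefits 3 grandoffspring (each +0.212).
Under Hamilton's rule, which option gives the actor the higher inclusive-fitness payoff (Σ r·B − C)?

Option 1: r to a half-sibling = 0.25.
Option 1: r to a first cousin = 0.125.
Option 1: Σ r·B − C = (1·0.25·0.0218 + 4·0.125·0.539) − 0.32 = -0.04505.
Option 2: r to a grandoffspring = 0.25.
Option 2: Σ r·B − C = (3·0.25·0.212) − 0.19 = -0.031.
Option 2 has the higher net inclusive-fitness payoff.

Option 2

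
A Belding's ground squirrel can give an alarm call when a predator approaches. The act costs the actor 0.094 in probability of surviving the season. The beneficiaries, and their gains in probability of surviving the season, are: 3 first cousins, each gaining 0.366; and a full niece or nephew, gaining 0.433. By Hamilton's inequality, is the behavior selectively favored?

Yes

Hamilton's rule: the trait is favored when the sum of r·B over every recipient exceeds the actor's cost C.
r to a first cousin = 1/8 (first cousins share one grandparent pair — two paths of length 4: r = 2·(1/2)^4 = 1/8).
r to a full niece or nephew = 0.25 (full aunt/uncle↔niece/nephew: two paths of length 3 through the shared grandparent pair: r = 2·(1/2)^3 = 1/4).
Summing one r·B term per recipient: 3·0.125·0.366 + 1·0.25·0.433 = 0.2455.
0.2455 > 0.094: the indirect benefit exceeds the cost.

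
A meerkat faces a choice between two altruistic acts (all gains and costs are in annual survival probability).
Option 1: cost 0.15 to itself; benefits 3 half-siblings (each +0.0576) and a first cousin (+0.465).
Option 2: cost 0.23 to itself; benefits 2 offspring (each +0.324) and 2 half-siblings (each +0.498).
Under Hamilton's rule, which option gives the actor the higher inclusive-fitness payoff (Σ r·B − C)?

Option 1: r to a half-sibling = 0.25.
Option 1: r to a first cousin = 0.125.
Option 1: Σ r·B − C = (3·0.25·0.0576 + 1·0.125·0.465) − 0.15 = -0.048675.
Option 2: r to an offspring = 0.5.
Option 2: r to a half-sibling = 0.25.
Option 2: Σ r·B − C = (2·0.5·0.324 + 2·0.25·0.498) − 0.23 = 0.343.
Option 2 has the higher net inclusive-fitness payoff.

Option 2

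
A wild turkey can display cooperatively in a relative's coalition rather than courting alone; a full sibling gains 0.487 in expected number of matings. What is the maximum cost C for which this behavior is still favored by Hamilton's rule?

r to a full sibling = 0.5 (full sibs share both parents — two paths of length 2: r = 2·(1/2)^2 = 1/2).
Hamilton's rule: n·r·B > C, so the trait is favored while C < n·r·B = 1·0.5·0.487 = 0.2435.

0.2435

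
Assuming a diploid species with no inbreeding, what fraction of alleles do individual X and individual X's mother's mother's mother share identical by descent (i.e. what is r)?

0.125

Each parent–offspring link contributes a factor of 1/2, and independent paths through distinct common ancestors add.
Three parent–offspring links: r = (1/2)^3 = 1/8.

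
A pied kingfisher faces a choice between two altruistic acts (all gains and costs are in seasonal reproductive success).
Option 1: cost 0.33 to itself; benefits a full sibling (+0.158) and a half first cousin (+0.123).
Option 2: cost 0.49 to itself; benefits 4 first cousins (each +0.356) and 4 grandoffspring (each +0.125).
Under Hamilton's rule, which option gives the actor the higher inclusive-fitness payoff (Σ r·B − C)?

Option 1: r to a full sibling = 0.5.
Option 1: r to a half first cousin = 0.0625.
Option 1: Σ r·B − C = (1·0.5·0.158 + 1·0.0625·0.123) − 0.33 = -0.2433125.
Option 2: r to a first cousin = 0.125.
Option 2: r to a grandoffspring = 0.25.
Option 2: Σ r·B − C = (4·0.125·0.356 + 4·0.25·0.125) − 0.49 = -0.187.
Option 2 has the higher net inclusive-fitness payoff.

Option 2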